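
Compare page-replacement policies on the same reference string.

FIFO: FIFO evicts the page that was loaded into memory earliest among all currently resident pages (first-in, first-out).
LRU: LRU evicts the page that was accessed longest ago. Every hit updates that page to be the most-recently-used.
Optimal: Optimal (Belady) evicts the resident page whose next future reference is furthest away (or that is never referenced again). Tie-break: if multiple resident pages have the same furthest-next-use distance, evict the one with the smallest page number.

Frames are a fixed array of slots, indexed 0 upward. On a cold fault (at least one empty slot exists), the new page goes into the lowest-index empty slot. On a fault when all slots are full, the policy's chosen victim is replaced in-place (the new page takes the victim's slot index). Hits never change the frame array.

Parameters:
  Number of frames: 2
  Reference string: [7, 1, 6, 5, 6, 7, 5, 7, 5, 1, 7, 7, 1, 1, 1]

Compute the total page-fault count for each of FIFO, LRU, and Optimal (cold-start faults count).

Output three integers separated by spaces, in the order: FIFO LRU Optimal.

--- FIFO ---
  step 0: ref 7 -> FAULT, frames=[7,-] (faults so far: 1)
  step 1: ref 1 -> FAULT, frames=[7,1] (faults so far: 2)
  step 2: ref 6 -> FAULT, evict 7, frames=[6,1] (faults so far: 3)
  step 3: ref 5 -> FAULT, evict 1, frames=[6,5] (faults so far: 4)
  step 4: ref 6 -> HIT, frames=[6,5] (faults so far: 4)
  step 5: ref 7 -> FAULT, evict 6, frames=[7,5] (faults so far: 5)
  step 6: ref 5 -> HIT, frames=[7,5] (faults so far: 5)
  step 7: ref 7 -> HIT, frames=[7,5] (faults so far: 5)
  step 8: ref 5 -> HIT, frames=[7,5] (faults so far: 5)
  step 9: ref 1 -> FAULT, evict 5, frames=[7,1] (faults so far: 6)
  step 10: ref 7 -> HIT, frames=[7,1] (faults so far: 6)
  step 11: ref 7 -> HIT, frames=[7,1] (faults so far: 6)
  step 12: ref 1 -> HIT, frames=[7,1] (faults so far: 6)
  step 13: ref 1 -> HIT, frames=[7,1] (faults so far: 6)
  step 14: ref 1 -> HIT, frames=[7,1] (faults so far: 6)
  FIFO total faults: 6
--- LRU ---
  step 0: ref 7 -> FAULT, frames=[7,-] (faults so far: 1)
  step 1: ref 1 -> FAULT, frames=[7,1] (faults so far: 2)
  step 2: ref 6 -> FAULT, evict 7, frames=[6,1] (faults so far: 3)
  step 3: ref 5 -> FAULT, evict 1, frames=[6,5] (faults so far: 4)
  step 4: ref 6 -> HIT, frames=[6,5] (faults so far: 4)
  step 5: ref 7 -> FAULT, evict 5, frames=[6,7] (faults so far: 5)
  step 6: ref 5 -> FAULT, evict 6, frames=[5,7] (faults so far: 6)
  step 7: ref 7 -> HIT, frames=[5,7] (faults so far: 6)
  step 8: ref 5 -> HIT, frames=[5,7] (faults so far: 6)
  step 9: ref 1 -> FAULT, evict 7, frames=[5,1] (faults so far: 7)
  step 10: ref 7 -> FAULT, evict 5, frames=[7,1] (faults so far: 8)
  step 11: ref 7 -> HIT, frames=[7,1] (faults so far: 8)
  step 12: ref 1 -> HIT, frames=[7,1] (faults so far: 8)
  step 13: ref 1 -> HIT, frames=[7,1] (faults so far: 8)
  step 14: ref 1 -> HIT, frames=[7,1] (faults so far: 8)
  LRU total faults: 8
--- Optimal ---
  step 0: ref 7 -> FAULT, frames=[7,-] (faults so far: 1)
  step 1: ref 1 -> FAULT, frames=[7,1] (faults so far: 2)
  step 2: ref 6 -> FAULT, evict 1, frames=[7,6] (faults so far: 3)
  step 3: ref 5 -> FAULT, evict 7, frames=[5,6] (faults so far: 4)
  step 4: ref 6 -> HIT, frames=[5,6] (faults so far: 4)
  step 5: ref 7 -> FAULT, evict 6, frames=[5,7] (faults so far: 5)
  step 6: ref 5 -> HIT, frames=[5,7] (faults so far: 5)
  step 7: ref 7 -> HIT, frames=[5,7] (faults so far: 5)
  step 8: ref 5 -> HIT, frames=[5,7] (faults so far: 5)
  step 9: ref 1 -> FAULT, evict 5, frames=[1,7] (faults so far: 6)
  step 10: ref 7 -> HIT, frames=[1,7] (faults so far: 6)
  step 11: ref 7 -> HIT, frames=[1,7] (faults so far: 6)
  step 12: ref 1 -> HIT, frames=[1,7] (faults so far: 6)
  step 13: ref 1 -> HIT, frames=[1,7] (faults so far: 6)
  step 14: ref 1 -> HIT, frames=[1,7] (faults so far: 6)
  Optimal total faults: 6

Answer: 6 8 6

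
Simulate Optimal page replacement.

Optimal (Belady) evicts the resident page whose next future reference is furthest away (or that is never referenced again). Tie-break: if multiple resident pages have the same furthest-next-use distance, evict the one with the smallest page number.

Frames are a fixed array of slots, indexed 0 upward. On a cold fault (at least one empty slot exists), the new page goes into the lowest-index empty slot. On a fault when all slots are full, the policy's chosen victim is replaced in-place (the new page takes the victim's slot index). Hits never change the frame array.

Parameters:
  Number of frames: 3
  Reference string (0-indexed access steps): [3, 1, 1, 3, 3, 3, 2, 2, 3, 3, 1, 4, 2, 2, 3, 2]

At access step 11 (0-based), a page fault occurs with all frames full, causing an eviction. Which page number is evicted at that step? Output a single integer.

Answer: 1

Derivation:
Step 0: ref 3 -> FAULT, frames=[3,-,-]
Step 1: ref 1 -> FAULT, frames=[3,1,-]
Step 2: ref 1 -> HIT, frames=[3,1,-]
Step 3: ref 3 -> HIT, frames=[3,1,-]
Step 4: ref 3 -> HIT, frames=[3,1,-]
Step 5: ref 3 -> HIT, frames=[3,1,-]
Step 6: ref 2 -> FAULT, frames=[3,1,2]
Step 7: ref 2 -> HIT, frames=[3,1,2]
Step 8: ref 3 -> HIT, frames=[3,1,2]
Step 9: ref 3 -> HIT, frames=[3,1,2]
Step 10: ref 1 -> HIT, frames=[3,1,2]
Step 11: ref 4 -> FAULT, evict 1, frames=[3,4,2]
At step 11: evicted page 1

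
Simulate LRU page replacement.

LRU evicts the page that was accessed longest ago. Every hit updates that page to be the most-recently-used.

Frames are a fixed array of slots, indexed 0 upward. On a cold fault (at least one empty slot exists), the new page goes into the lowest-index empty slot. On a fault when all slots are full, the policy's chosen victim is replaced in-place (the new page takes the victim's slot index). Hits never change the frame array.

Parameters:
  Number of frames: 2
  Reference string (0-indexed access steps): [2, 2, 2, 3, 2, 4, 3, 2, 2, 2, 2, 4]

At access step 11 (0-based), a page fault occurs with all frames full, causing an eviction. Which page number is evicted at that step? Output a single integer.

Answer: 3

Derivation:
Step 0: ref 2 -> FAULT, frames=[2,-]
Step 1: ref 2 -> HIT, frames=[2,-]
Step 2: ref 2 -> HIT, frames=[2,-]
Step 3: ref 3 -> FAULT, frames=[2,3]
Step 4: ref 2 -> HIT, frames=[2,3]
Step 5: ref 4 -> FAULT, evict 3, frames=[2,4]
Step 6: ref 3 -> FAULT, evict 2, frames=[3,4]
Step 7: ref 2 -> FAULT, evict 4, frames=[3,2]
Step 8: ref 2 -> HIT, frames=[3,2]
Step 9: ref 2 -> HIT, frames=[3,2]
Step 10: ref 2 -> HIT, frames=[3,2]
Step 11: ref 4 -> FAULT, evict 3, frames=[4,2]
At step 11: evicted page 3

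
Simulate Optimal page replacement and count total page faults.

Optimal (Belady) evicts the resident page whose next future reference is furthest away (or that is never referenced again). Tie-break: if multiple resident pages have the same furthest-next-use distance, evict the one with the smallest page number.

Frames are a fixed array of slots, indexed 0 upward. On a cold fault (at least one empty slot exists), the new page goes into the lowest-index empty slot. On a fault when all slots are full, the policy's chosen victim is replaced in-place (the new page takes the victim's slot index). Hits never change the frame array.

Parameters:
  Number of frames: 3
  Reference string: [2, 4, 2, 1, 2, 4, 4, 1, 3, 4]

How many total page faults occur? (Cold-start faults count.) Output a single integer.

Step 0: ref 2 → FAULT, frames=[2,-,-]
Step 1: ref 4 → FAULT, frames=[2,4,-]
Step 2: ref 2 → HIT, frames=[2,4,-]
Step 3: ref 1 → FAULT, frames=[2,4,1]
Step 4: ref 2 → HIT, frames=[2,4,1]
Step 5: ref 4 → HIT, frames=[2,4,1]
Step 6: ref 4 → HIT, frames=[2,4,1]
Step 7: ref 1 → HIT, frames=[2,4,1]
Step 8: ref 3 → FAULT (evict 1), frames=[2,4,3]
Step 9: ref 4 → HIT, frames=[2,4,3]
Total faults: 4

Answer: 4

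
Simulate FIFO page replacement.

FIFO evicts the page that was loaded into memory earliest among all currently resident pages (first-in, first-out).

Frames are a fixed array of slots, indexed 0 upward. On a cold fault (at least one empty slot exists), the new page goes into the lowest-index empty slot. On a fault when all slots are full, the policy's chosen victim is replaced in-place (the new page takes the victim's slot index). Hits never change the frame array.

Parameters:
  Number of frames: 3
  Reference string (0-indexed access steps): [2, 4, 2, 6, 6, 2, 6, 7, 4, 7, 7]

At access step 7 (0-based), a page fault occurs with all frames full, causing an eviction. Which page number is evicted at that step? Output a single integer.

Step 0: ref 2 -> FAULT, frames=[2,-,-]
Step 1: ref 4 -> FAULT, frames=[2,4,-]
Step 2: ref 2 -> HIT, frames=[2,4,-]
Step 3: ref 6 -> FAULT, frames=[2,4,6]
Step 4: ref 6 -> HIT, frames=[2,4,6]
Step 5: ref 2 -> HIT, frames=[2,4,6]
Step 6: ref 6 -> HIT, frames=[2,4,6]
Step 7: ref 7 -> FAULT, evict 2, frames=[7,4,6]
At step 7: evicted page 2

Answer: 2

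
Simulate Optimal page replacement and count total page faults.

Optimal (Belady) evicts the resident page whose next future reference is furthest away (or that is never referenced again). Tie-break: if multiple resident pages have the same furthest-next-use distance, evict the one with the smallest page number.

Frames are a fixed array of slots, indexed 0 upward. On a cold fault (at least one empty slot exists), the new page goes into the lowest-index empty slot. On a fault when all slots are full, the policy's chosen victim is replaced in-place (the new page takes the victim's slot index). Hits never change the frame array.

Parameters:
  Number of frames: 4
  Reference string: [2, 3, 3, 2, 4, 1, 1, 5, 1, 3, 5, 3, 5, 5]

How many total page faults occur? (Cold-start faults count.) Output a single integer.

Step 0: ref 2 → FAULT, frames=[2,-,-,-]
Step 1: ref 3 → FAULT, frames=[2,3,-,-]
Step 2: ref 3 → HIT, frames=[2,3,-,-]
Step 3: ref 2 → HIT, frames=[2,3,-,-]
Step 4: ref 4 → FAULT, frames=[2,3,4,-]
Step 5: ref 1 → FAULT, frames=[2,3,4,1]
Step 6: ref 1 → HIT, frames=[2,3,4,1]
Step 7: ref 5 → FAULT (evict 2), frames=[5,3,4,1]
Step 8: ref 1 → HIT, frames=[5,3,4,1]
Step 9: ref 3 → HIT, frames=[5,3,4,1]
Step 10: ref 5 → HIT, frames=[5,3,4,1]
Step 11: ref 3 → HIT, frames=[5,3,4,1]
Step 12: ref 5 → HIT, frames=[5,3,4,1]
Step 13: ref 5 → HIT, frames=[5,3,4,1]
Total faults: 5

Answer: 5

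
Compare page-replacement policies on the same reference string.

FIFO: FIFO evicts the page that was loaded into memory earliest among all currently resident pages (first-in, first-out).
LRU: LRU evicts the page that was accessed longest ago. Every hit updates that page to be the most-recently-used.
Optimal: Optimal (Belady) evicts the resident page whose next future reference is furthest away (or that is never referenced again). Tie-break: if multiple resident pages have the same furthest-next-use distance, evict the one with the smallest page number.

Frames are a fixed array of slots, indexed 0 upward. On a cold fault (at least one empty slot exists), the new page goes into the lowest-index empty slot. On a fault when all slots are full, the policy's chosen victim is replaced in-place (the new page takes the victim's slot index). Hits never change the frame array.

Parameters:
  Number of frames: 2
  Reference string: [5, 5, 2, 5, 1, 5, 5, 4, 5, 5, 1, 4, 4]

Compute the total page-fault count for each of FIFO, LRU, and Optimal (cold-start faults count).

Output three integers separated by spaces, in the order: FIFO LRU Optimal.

--- FIFO ---
  step 0: ref 5 -> FAULT, frames=[5,-] (faults so far: 1)
  step 1: ref 5 -> HIT, frames=[5,-] (faults so far: 1)
  step 2: ref 2 -> FAULT, frames=[5,2] (faults so far: 2)
  step 3: ref 5 -> HIT, frames=[5,2] (faults so far: 2)
  step 4: ref 1 -> FAULT, evict 5, frames=[1,2] (faults so far: 3)
  step 5: ref 5 -> FAULT, evict 2, frames=[1,5] (faults so far: 4)
  step 6: ref 5 -> HIT, frames=[1,5] (faults so far: 4)
  step 7: ref 4 -> FAULT, evict 1, frames=[4,5] (faults so far: 5)
  step 8: ref 5 -> HIT, frames=[4,5] (faults so far: 5)
  step 9: ref 5 -> HIT, frames=[4,5] (faults so far: 5)
  step 10: ref 1 -> FAULT, evict 5, frames=[4,1] (faults so far: 6)
  step 11: ref 4 -> HIT, frames=[4,1] (faults so far: 6)
  step 12: ref 4 -> HIT, frames=[4,1] (faults so far: 6)
  FIFO total faults: 6
--- LRU ---
  step 0: ref 5 -> FAULT, frames=[5,-] (faults so far: 1)
  step 1: ref 5 -> HIT, frames=[5,-] (faults so far: 1)
  step 2: ref 2 -> FAULT, frames=[5,2] (faults so far: 2)
  step 3: ref 5 -> HIT, frames=[5,2] (faults so far: 2)
  step 4: ref 1 -> FAULT, evict 2, frames=[5,1] (faults so far: 3)
  step 5: ref 5 -> HIT, frames=[5,1] (faults so far: 3)
  step 6: ref 5 -> HIT, frames=[5,1] (faults so far: 3)
  step 7: ref 4 -> FAULT, evict 1, frames=[5,4] (faults so far: 4)
  step 8: ref 5 -> HIT, frames=[5,4] (faults so far: 4)
  step 9: ref 5 -> HIT, frames=[5,4] (faults so far: 4)
  step 10: ref 1 -> FAULT, evict 4, frames=[5,1] (faults so far: 5)
  step 11: ref 4 -> FAULT, evict 5, frames=[4,1] (faults so far: 6)
  step 12: ref 4 -> HIT, frames=[4,1] (faults so far: 6)
  LRU total faults: 6
--- Optimal ---
  step 0: ref 5 -> FAULT, frames=[5,-] (faults so far: 1)
  step 1: ref 5 -> HIT, frames=[5,-] (faults so far: 1)
  step 2: ref 2 -> FAULT, frames=[5,2] (faults so far: 2)
  step 3: ref 5 -> HIT, frames=[5,2] (faults so far: 2)
  step 4: ref 1 -> FAULT, evict 2, frames=[5,1] (faults so far: 3)
  step 5: ref 5 -> HIT, frames=[5,1] (faults so far: 3)
  step 6: ref 5 -> HIT, frames=[5,1] (faults so far: 3)
  step 7: ref 4 -> FAULT, evict 1, frames=[5,4] (faults so far: 4)
  step 8: ref 5 -> HIT, frames=[5,4] (faults so far: 4)
  step 9: ref 5 -> HIT, frames=[5,4] (faults so far: 4)
  step 10: ref 1 -> FAULT, evict 5, frames=[1,4] (faults so far: 5)
  step 11: ref 4 -> HIT, frames=[1,4] (faults so far: 5)
  step 12: ref 4 -> HIT, frames=[1,4] (faults so far: 5)
  Optimal total faults: 5

Answer: 6 6 5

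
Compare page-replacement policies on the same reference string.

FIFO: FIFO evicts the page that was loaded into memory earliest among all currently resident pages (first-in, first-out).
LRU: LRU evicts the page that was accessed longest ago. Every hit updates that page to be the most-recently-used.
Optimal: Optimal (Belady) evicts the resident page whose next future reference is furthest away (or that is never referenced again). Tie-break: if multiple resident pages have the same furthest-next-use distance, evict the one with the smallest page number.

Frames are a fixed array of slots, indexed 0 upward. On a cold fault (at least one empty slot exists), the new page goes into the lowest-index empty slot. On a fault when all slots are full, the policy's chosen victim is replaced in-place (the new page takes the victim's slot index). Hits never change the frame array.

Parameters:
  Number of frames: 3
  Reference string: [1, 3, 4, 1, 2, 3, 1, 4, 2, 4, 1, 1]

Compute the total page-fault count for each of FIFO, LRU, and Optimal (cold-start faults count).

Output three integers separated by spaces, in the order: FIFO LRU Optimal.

Answer: 5 7 5

Derivation:
--- FIFO ---
  step 0: ref 1 -> FAULT, frames=[1,-,-] (faults so far: 1)
  step 1: ref 3 -> FAULT, frames=[1,3,-] (faults so far: 2)
  step 2: ref 4 -> FAULT, frames=[1,3,4] (faults so far: 3)
  step 3: ref 1 -> HIT, frames=[1,3,4] (faults so far: 3)
  step 4: ref 2 -> FAULT, evict 1, frames=[2,3,4] (faults so far: 4)
  step 5: ref 3 -> HIT, frames=[2,3,4] (faults so far: 4)
  step 6: ref 1 -> FAULT, evict 3, frames=[2,1,4] (faults so far: 5)
  step 7: ref 4 -> HIT, frames=[2,1,4] (faults so far: 5)
  step 8: ref 2 -> HIT, frames=[2,1,4] (faults so far: 5)
  step 9: ref 4 -> HIT, frames=[2,1,4] (faults so far: 5)
  step 10: ref 1 -> HIT, frames=[2,1,4] (faults so far: 5)
  step 11: ref 1 -> HIT, frames=[2,1,4] (faults so far: 5)
  FIFO total faults: 5
--- LRU ---
  step 0: ref 1 -> FAULT, frames=[1,-,-] (faults so far: 1)
  step 1: ref 3 -> FAULT, frames=[1,3,-] (faults so far: 2)
  step 2: ref 4 -> FAULT, frames=[1,3,4] (faults so far: 3)
  step 3: ref 1 -> HIT, frames=[1,3,4] (faults so far: 3)
  step 4: ref 2 -> FAULT, evict 3, frames=[1,2,4] (faults so far: 4)
  step 5: ref 3 -> FAULT, evict 4, frames=[1,2,3] (faults so far: 5)
  step 6: ref 1 -> HIT, frames=[1,2,3] (faults so far: 5)
  step 7: ref 4 -> FAULT, evict 2, frames=[1,4,3] (faults so far: 6)
  step 8: ref 2 -> FAULT, evict 3, frames=[1,4,2] (faults so far: 7)
  step 9: ref 4 -> HIT, frames=[1,4,2] (faults so far: 7)
  step 10: ref 1 -> HIT, frames=[1,4,2] (faults so far: 7)
  step 11: ref 1 -> HIT, frames=[1,4,2] (faults so far: 7)
  LRU total faults: 7
--- Optimal ---
  step 0: ref 1 -> FAULT, frames=[1,-,-] (faults so far: 1)
  step 1: ref 3 -> FAULT, frames=[1,3,-] (faults so far: 2)
  step 2: ref 4 -> FAULT, frames=[1,3,4] (faults so far: 3)
  step 3: ref 1 -> HIT, frames=[1,3,4] (faults so far: 3)
  step 4: ref 2 -> FAULT, evict 4, frames=[1,3,2] (faults so far: 4)
  step 5: ref 3 -> HIT, frames=[1,3,2] (faults so far: 4)
  step 6: ref 1 -> HIT, frames=[1,3,2] (faults so far: 4)
  step 7: ref 4 -> FAULT, evict 3, frames=[1,4,2] (faults so far: 5)
  step 8: ref 2 -> HIT, frames=[1,4,2] (faults so far: 5)
  step 9: ref 4 -> HIT, frames=[1,4,2] (faults so far: 5)
  step 10: ref 1 -> HIT, frames=[1,4,2] (faults so far: 5)
  step 11: ref 1 -> HIT, frames=[1,4,2] (faults so far: 5)
  Optimal total faults: 5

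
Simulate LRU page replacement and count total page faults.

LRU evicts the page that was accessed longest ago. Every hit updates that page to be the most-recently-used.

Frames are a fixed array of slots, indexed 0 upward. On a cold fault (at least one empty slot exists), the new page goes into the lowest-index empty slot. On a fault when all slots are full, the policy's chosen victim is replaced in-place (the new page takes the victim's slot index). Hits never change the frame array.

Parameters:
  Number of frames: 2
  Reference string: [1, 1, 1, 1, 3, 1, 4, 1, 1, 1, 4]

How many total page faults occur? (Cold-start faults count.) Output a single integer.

Step 0: ref 1 → FAULT, frames=[1,-]
Step 1: ref 1 → HIT, frames=[1,-]
Step 2: ref 1 → HIT, frames=[1,-]
Step 3: ref 1 → HIT, frames=[1,-]
Step 4: ref 3 → FAULT, frames=[1,3]
Step 5: ref 1 → HIT, frames=[1,3]
Step 6: ref 4 → FAULT (evict 3), frames=[1,4]
Step 7: ref 1 → HIT, frames=[1,4]
Step 8: ref 1 → HIT, frames=[1,4]
Step 9: ref 1 → HIT, frames=[1,4]
Step 10: ref 4 → HIT, frames=[1,4]
Total faults: 3

Answer: 3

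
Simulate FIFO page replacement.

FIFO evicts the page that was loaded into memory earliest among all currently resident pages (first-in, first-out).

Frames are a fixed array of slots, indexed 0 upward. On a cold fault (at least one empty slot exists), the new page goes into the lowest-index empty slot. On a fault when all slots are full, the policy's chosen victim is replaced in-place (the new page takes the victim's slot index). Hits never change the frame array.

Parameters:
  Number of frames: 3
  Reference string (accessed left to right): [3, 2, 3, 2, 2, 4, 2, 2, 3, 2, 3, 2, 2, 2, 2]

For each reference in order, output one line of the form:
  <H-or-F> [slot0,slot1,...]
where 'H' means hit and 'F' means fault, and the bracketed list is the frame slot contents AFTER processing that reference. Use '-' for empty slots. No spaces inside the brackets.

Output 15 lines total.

F [3,-,-]
F [3,2,-]
H [3,2,-]
H [3,2,-]
H [3,2,-]
F [3,2,4]
H [3,2,4]
H [3,2,4]
H [3,2,4]
H [3,2,4]
H [3,2,4]
H [3,2,4]
H [3,2,4]
H [3,2,4]
H [3,2,4]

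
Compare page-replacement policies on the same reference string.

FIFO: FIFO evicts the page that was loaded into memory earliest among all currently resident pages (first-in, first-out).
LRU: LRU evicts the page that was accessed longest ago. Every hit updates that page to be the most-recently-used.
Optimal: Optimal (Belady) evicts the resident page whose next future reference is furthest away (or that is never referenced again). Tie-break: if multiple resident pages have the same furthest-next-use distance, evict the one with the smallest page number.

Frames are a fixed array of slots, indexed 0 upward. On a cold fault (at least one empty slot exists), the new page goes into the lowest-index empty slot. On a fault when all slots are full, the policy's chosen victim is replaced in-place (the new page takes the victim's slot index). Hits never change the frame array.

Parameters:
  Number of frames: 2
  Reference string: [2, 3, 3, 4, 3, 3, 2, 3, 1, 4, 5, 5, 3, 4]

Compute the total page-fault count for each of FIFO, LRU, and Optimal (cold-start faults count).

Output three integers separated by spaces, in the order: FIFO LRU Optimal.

--- FIFO ---
  step 0: ref 2 -> FAULT, frames=[2,-] (faults so far: 1)
  step 1: ref 3 -> FAULT, frames=[2,3] (faults so far: 2)
  step 2: ref 3 -> HIT, frames=[2,3] (faults so far: 2)
  step 3: ref 4 -> FAULT, evict 2, frames=[4,3] (faults so far: 3)
  step 4: ref 3 -> HIT, frames=[4,3] (faults so far: 3)
  step 5: ref 3 -> HIT, frames=[4,3] (faults so far: 3)
  step 6: ref 2 -> FAULT, evict 3, frames=[4,2] (faults so far: 4)
  step 7: ref 3 -> FAULT, evict 4, frames=[3,2] (faults so far: 5)
  step 8: ref 1 -> FAULT, evict 2, frames=[3,1] (faults so far: 6)
  step 9: ref 4 -> FAULT, evict 3, frames=[4,1] (faults so far: 7)
  step 10: ref 5 -> FAULT, evict 1, frames=[4,5] (faults so far: 8)
  step 11: ref 5 -> HIT, frames=[4,5] (faults so far: 8)
  step 12: ref 3 -> FAULT, evict 4, frames=[3,5] (faults so far: 9)
  step 13: ref 4 -> FAULT, evict 5, frames=[3,4] (faults so far: 10)
  FIFO total faults: 10
--- LRU ---
  step 0: ref 2 -> FAULT, frames=[2,-] (faults so far: 1)
  step 1: ref 3 -> FAULT, frames=[2,3] (faults so far: 2)
  step 2: ref 3 -> HIT, frames=[2,3] (faults so far: 2)
  step 3: ref 4 -> FAULT, evict 2, frames=[4,3] (faults so far: 3)
  step 4: ref 3 -> HIT, frames=[4,3] (faults so far: 3)
  step 5: ref 3 -> HIT, frames=[4,3] (faults so far: 3)
  step 6: ref 2 -> FAULT, evict 4, frames=[2,3] (faults so far: 4)
  step 7: ref 3 -> HIT, frames=[2,3] (faults so far: 4)
  step 8: ref 1 -> FAULT, evict 2, frames=[1,3] (faults so far: 5)
  step 9: ref 4 -> FAULT, evict 3, frames=[1,4] (faults so far: 6)
  step 10: ref 5 -> FAULT, evict 1, frames=[5,4] (faults so far: 7)
  step 11: ref 5 -> HIT, frames=[5,4] (faults so far: 7)
  step 12: ref 3 -> FAULT, evict 4, frames=[5,3] (faults so far: 8)
  step 13: ref 4 -> FAULT, evict 5, frames=[4,3] (faults so far: 9)
  LRU total faults: 9
--- Optimal ---
  step 0: ref 2 -> FAULT, frames=[2,-] (faults so far: 1)
  step 1: ref 3 -> FAULT, frames=[2,3] (faults so far: 2)
  step 2: ref 3 -> HIT, frames=[2,3] (faults so far: 2)
  step 3: ref 4 -> FAULT, evict 2, frames=[4,3] (faults so far: 3)
  step 4: ref 3 -> HIT, frames=[4,3] (faults so far: 3)
  step 5: ref 3 -> HIT, frames=[4,3] (faults so far: 3)
  step 6: ref 2 -> FAULT, evict 4, frames=[2,3] (faults so far: 4)
  step 7: ref 3 -> HIT, frames=[2,3] (faults so far: 4)
  step 8: ref 1 -> FAULT, evict 2, frames=[1,3] (faults so far: 5)
  step 9: ref 4 -> FAULT, evict 1, frames=[4,3] (faults so far: 6)
  step 10: ref 5 -> FAULT, evict 4, frames=[5,3] (faults so far: 7)
  step 11: ref 5 -> HIT, frames=[5,3] (faults so far: 7)
  step 12: ref 3 -> HIT, frames=[5,3] (faults so far: 7)
  step 13: ref 4 -> FAULT, evict 3, frames=[5,4] (faults so far: 8)
  Optimal total faults: 8

Answer: 10 9 8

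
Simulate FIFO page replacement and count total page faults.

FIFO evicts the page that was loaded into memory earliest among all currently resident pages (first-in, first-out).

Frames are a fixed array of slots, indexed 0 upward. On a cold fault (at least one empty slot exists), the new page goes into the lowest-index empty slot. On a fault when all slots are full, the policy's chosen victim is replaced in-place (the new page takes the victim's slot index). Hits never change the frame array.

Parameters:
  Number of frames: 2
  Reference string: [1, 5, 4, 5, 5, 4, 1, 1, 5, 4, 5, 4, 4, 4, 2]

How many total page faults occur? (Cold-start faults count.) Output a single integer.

Step 0: ref 1 → FAULT, frames=[1,-]
Step 1: ref 5 → FAULT, frames=[1,5]
Step 2: ref 4 → FAULT (evict 1), frames=[4,5]
Step 3: ref 5 → HIT, frames=[4,5]
Step 4: ref 5 → HIT, frames=[4,5]
Step 5: ref 4 → HIT, frames=[4,5]
Step 6: ref 1 → FAULT (evict 5), frames=[4,1]
Step 7: ref 1 → HIT, frames=[4,1]
Step 8: ref 5 → FAULT (evict 4), frames=[5,1]
Step 9: ref 4 → FAULT (evict 1), frames=[5,4]
Step 10: ref 5 → HIT, frames=[5,4]
Step 11: ref 4 → HIT, frames=[5,4]
Step 12: ref 4 → HIT, frames=[5,4]
Step 13: ref 4 → HIT, frames=[5,4]
Step 14: ref 2 → FAULT (evict 5), frames=[2,4]
Total faults: 7

Answer: 7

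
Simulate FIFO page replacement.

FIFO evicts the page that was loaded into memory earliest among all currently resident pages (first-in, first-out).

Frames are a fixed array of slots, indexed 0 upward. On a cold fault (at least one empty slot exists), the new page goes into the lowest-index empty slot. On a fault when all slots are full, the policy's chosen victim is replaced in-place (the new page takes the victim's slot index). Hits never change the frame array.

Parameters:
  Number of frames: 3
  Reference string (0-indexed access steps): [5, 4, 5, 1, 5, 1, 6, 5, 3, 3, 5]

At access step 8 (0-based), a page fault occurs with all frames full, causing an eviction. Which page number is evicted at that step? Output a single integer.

Answer: 1

Derivation:
Step 0: ref 5 -> FAULT, frames=[5,-,-]
Step 1: ref 4 -> FAULT, frames=[5,4,-]
Step 2: ref 5 -> HIT, frames=[5,4,-]
Step 3: ref 1 -> FAULT, frames=[5,4,1]
Step 4: ref 5 -> HIT, frames=[5,4,1]
Step 5: ref 1 -> HIT, frames=[5,4,1]
Step 6: ref 6 -> FAULT, evict 5, frames=[6,4,1]
Step 7: ref 5 -> FAULT, evict 4, frames=[6,5,1]
Step 8: ref 3 -> FAULT, evict 1, frames=[6,5,3]
At step 8: evicted page 1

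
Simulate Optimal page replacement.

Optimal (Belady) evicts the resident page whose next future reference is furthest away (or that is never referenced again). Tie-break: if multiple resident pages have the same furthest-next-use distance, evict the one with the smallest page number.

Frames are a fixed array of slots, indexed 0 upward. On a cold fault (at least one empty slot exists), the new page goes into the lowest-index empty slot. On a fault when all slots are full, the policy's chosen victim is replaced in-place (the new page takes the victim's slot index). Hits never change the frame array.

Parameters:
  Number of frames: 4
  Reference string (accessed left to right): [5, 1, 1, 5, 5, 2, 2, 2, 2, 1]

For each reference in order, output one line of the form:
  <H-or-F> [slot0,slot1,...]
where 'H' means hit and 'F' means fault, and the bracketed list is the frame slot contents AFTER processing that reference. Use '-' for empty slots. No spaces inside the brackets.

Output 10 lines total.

F [5,-,-,-]
F [5,1,-,-]
H [5,1,-,-]
H [5,1,-,-]
H [5,1,-,-]
F [5,1,2,-]
H [5,1,2,-]
H [5,1,2,-]
H [5,1,2,-]
H [5,1,2,-]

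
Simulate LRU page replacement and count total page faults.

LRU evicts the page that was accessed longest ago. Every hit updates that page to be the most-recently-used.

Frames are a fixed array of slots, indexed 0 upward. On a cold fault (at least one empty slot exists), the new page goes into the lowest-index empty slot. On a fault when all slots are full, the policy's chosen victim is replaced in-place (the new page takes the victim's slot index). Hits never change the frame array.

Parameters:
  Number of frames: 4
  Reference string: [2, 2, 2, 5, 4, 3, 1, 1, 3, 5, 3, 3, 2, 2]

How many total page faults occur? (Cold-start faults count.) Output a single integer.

Step 0: ref 2 → FAULT, frames=[2,-,-,-]
Step 1: ref 2 → HIT, frames=[2,-,-,-]
Step 2: ref 2 → HIT, frames=[2,-,-,-]
Step 3: ref 5 → FAULT, frames=[2,5,-,-]
Step 4: ref 4 → FAULT, frames=[2,5,4,-]
Step 5: ref 3 → FAULT, frames=[2,5,4,3]
Step 6: ref 1 → FAULT (evict 2), frames=[1,5,4,3]
Step 7: ref 1 → HIT, frames=[1,5,4,3]
Step 8: ref 3 → HIT, frames=[1,5,4,3]
Step 9: ref 5 → HIT, frames=[1,5,4,3]
Step 10: ref 3 → HIT, frames=[1,5,4,3]
Step 11: ref 3 → HIT, frames=[1,5,4,3]
Step 12: ref 2 → FAULT (evict 4), frames=[1,5,2,3]
Step 13: ref 2 → HIT, frames=[1,5,2,3]
Total faults: 6

Answer: 6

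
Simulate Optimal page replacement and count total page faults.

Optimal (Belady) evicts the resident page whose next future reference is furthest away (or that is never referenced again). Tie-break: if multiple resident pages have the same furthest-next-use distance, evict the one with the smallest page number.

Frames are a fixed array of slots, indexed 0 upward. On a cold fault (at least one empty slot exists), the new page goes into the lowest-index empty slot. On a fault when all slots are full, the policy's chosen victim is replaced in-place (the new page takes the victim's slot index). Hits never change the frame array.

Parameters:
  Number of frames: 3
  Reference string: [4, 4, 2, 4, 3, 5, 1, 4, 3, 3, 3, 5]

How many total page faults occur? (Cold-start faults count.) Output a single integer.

Step 0: ref 4 → FAULT, frames=[4,-,-]
Step 1: ref 4 → HIT, frames=[4,-,-]
Step 2: ref 2 → FAULT, frames=[4,2,-]
Step 3: ref 4 → HIT, frames=[4,2,-]
Step 4: ref 3 → FAULT, frames=[4,2,3]
Step 5: ref 5 → FAULT (evict 2), frames=[4,5,3]
Step 6: ref 1 → FAULT (evict 5), frames=[4,1,3]
Step 7: ref 4 → HIT, frames=[4,1,3]
Step 8: ref 3 → HIT, frames=[4,1,3]
Step 9: ref 3 → HIT, frames=[4,1,3]
Step 10: ref 3 → HIT, frames=[4,1,3]
Step 11: ref 5 → FAULT (evict 1), frames=[4,5,3]
Total faults: 6

Answer: 6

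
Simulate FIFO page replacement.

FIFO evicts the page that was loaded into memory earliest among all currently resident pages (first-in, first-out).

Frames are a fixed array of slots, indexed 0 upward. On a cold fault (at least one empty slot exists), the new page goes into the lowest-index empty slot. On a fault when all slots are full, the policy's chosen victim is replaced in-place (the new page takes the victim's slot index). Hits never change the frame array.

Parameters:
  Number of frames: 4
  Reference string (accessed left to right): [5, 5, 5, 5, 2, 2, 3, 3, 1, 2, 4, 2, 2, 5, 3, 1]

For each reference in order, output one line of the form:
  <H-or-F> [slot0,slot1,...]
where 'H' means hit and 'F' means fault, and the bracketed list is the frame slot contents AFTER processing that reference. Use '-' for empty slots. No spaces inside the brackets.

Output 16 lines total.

F [5,-,-,-]
H [5,-,-,-]
H [5,-,-,-]
H [5,-,-,-]
F [5,2,-,-]
H [5,2,-,-]
F [5,2,3,-]
H [5,2,3,-]
F [5,2,3,1]
H [5,2,3,1]
F [4,2,3,1]
H [4,2,3,1]
H [4,2,3,1]
F [4,5,3,1]
H [4,5,3,1]
H [4,5,3,1]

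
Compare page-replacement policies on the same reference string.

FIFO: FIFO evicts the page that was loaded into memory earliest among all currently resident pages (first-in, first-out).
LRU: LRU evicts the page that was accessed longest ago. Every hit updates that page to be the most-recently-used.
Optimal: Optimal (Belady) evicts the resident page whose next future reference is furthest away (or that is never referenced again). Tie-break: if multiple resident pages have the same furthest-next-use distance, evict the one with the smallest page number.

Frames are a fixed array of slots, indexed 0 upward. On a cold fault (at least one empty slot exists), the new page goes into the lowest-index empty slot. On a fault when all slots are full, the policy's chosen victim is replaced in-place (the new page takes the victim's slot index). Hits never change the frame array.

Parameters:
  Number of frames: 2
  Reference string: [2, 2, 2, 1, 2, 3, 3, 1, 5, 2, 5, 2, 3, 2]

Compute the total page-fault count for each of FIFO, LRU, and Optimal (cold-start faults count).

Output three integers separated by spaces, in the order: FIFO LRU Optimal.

Answer: 6 7 6

Derivation:
--- FIFO ---
  step 0: ref 2 -> FAULT, frames=[2,-] (faults so far: 1)
  step 1: ref 2 -> HIT, frames=[2,-] (faults so far: 1)
  step 2: ref 2 -> HIT, frames=[2,-] (faults so far: 1)
  step 3: ref 1 -> FAULT, frames=[2,1] (faults so far: 2)
  step 4: ref 2 -> HIT, frames=[2,1] (faults so far: 2)
  step 5: ref 3 -> FAULT, evict 2, frames=[3,1] (faults so far: 3)
  step 6: ref 3 -> HIT, frames=[3,1] (faults so far: 3)
  step 7: ref 1 -> HIT, frames=[3,1] (faults so far: 3)
  step 8: ref 5 -> FAULT, evict 1, frames=[3,5] (faults so far: 4)
  step 9: ref 2 -> FAULT, evict 3, frames=[2,5] (faults so far: 5)
  step 10: ref 5 -> HIT, frames=[2,5] (faults so far: 5)
  step 11: ref 2 -> HIT, frames=[2,5] (faults so far: 5)
  step 12: ref 3 -> FAULT, evict 5, frames=[2,3] (faults so far: 6)
  step 13: ref 2 -> HIT, frames=[2,3] (faults so far: 6)
  FIFO total faults: 6
--- LRU ---
  step 0: ref 2 -> FAULT, frames=[2,-] (faults so far: 1)
  step 1: ref 2 -> HIT, frames=[2,-] (faults so far: 1)
  step 2: ref 2 -> HIT, frames=[2,-] (faults so far: 1)
  step 3: ref 1 -> FAULT, frames=[2,1] (faults so far: 2)
  step 4: ref 2 -> HIT, frames=[2,1] (faults so far: 2)
  step 5: ref 3 -> FAULT, evict 1, frames=[2,3] (faults so far: 3)
  step 6: ref 3 -> HIT, frames=[2,3] (faults so far: 3)
  step 7: ref 1 -> FAULT, evict 2, frames=[1,3] (faults so far: 4)
  step 8: ref 5 -> FAULT, evict 3, frames=[1,5] (faults so far: 5)
  step 9: ref 2 -> FAULT, evict 1, frames=[2,5] (faults so far: 6)
  step 10: ref 5 -> HIT, frames=[2,5] (faults so far: 6)
  step 11: ref 2 -> HIT, frames=[2,5] (faults so far: 6)
  step 12: ref 3 -> FAULT, evict 5, frames=[2,3] (faults so far: 7)
  step 13: ref 2 -> HIT, frames=[2,3] (faults so far: 7)
  LRU total faults: 7
--- Optimal ---
  step 0: ref 2 -> FAULT, frames=[2,-] (faults so far: 1)
  step 1: ref 2 -> HIT, frames=[2,-] (faults so far: 1)
  step 2: ref 2 -> HIT, frames=[2,-] (faults so far: 1)
  step 3: ref 1 -> FAULT, frames=[2,1] (faults so far: 2)
  step 4: ref 2 -> HIT, frames=[2,1] (faults so far: 2)
  step 5: ref 3 -> FAULT, evict 2, frames=[3,1] (faults so far: 3)
  step 6: ref 3 -> HIT, frames=[3,1] (faults so far: 3)
  step 7: ref 1 -> HIT, frames=[3,1] (faults so far: 3)
  step 8: ref 5 -> FAULT, evict 1, frames=[3,5] (faults so far: 4)
  step 9: ref 2 -> FAULT, evict 3, frames=[2,5] (faults so far: 5)
  step 10: ref 5 -> HIT, frames=[2,5] (faults so far: 5)
  step 11: ref 2 -> HIT, frames=[2,5] (faults so far: 5)
  step 12: ref 3 -> FAULT, evict 5, frames=[2,3] (faults so far: 6)
  step 13: ref 2 -> HIT, frames=[2,3] (faults so far: 6)
  Optimal total faults: 6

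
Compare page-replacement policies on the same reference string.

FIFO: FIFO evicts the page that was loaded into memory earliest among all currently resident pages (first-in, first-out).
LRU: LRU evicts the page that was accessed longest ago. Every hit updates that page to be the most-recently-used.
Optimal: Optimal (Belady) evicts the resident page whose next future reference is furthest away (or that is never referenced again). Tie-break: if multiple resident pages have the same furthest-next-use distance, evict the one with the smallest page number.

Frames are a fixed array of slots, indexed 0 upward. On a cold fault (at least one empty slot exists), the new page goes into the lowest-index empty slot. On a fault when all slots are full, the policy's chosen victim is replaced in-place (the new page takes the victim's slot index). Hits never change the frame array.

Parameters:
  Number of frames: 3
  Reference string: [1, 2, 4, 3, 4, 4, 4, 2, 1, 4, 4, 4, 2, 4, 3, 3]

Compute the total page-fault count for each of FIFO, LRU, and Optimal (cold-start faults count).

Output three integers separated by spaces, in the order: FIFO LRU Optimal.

--- FIFO ---
  step 0: ref 1 -> FAULT, frames=[1,-,-] (faults so far: 1)
  step 1: ref 2 -> FAULT, frames=[1,2,-] (faults so far: 2)
  step 2: ref 4 -> FAULT, frames=[1,2,4] (faults so far: 3)
  step 3: ref 3 -> FAULT, evict 1, frames=[3,2,4] (faults so far: 4)
  step 4: ref 4 -> HIT, frames=[3,2,4] (faults so far: 4)
  step 5: ref 4 -> HIT, frames=[3,2,4] (faults so far: 4)
  step 6: ref 4 -> HIT, frames=[3,2,4] (faults so far: 4)
  step 7: ref 2 -> HIT, frames=[3,2,4] (faults so far: 4)
  step 8: ref 1 -> FAULT, evict 2, frames=[3,1,4] (faults so far: 5)
  step 9: ref 4 -> HIT, frames=[3,1,4] (faults so far: 5)
  step 10: ref 4 -> HIT, frames=[3,1,4] (faults so far: 5)
  step 11: ref 4 -> HIT, frames=[3,1,4] (faults so far: 5)
  step 12: ref 2 -> FAULT, evict 4, frames=[3,1,2] (faults so far: 6)
  step 13: ref 4 -> FAULT, evict 3, frames=[4,1,2] (faults so far: 7)
  step 14: ref 3 -> FAULT, evict 1, frames=[4,3,2] (faults so far: 8)
  step 15: ref 3 -> HIT, frames=[4,3,2] (faults so far: 8)
  FIFO total faults: 8
--- LRU ---
  step 0: ref 1 -> FAULT, frames=[1,-,-] (faults so far: 1)
  step 1: ref 2 -> FAULT, frames=[1,2,-] (faults so far: 2)
  step 2: ref 4 -> FAULT, frames=[1,2,4] (faults so far: 3)
  step 3: ref 3 -> FAULT, evict 1, frames=[3,2,4] (faults so far: 4)
  step 4: ref 4 -> HIT, frames=[3,2,4] (faults so far: 4)
  step 5: ref 4 -> HIT, frames=[3,2,4] (faults so far: 4)
  step 6: ref 4 -> HIT, frames=[3,2,4] (faults so far: 4)
  step 7: ref 2 -> HIT, frames=[3,2,4] (faults so far: 4)
  step 8: ref 1 -> FAULT, evict 3, frames=[1,2,4] (faults so far: 5)
  step 9: ref 4 -> HIT, frames=[1,2,4] (faults so far: 5)
  step 10: ref 4 -> HIT, frames=[1,2,4] (faults so far: 5)
  step 11: ref 4 -> HIT, frames=[1,2,4] (faults so far: 5)
  step 12: ref 2 -> HIT, frames=[1,2,4] (faults so far: 5)
  step 13: ref 4 -> HIT, frames=[1,2,4] (faults so far: 5)
  step 14: ref 3 -> FAULT, evict 1, frames=[3,2,4] (faults so far: 6)
  step 15: ref 3 -> HIT, frames=[3,2,4] (faults so far: 6)
  LRU total faults: 6
--- Optimal ---
  step 0: ref 1 -> FAULT, frames=[1,-,-] (faults so far: 1)
  step 1: ref 2 -> FAULT, frames=[1,2,-] (faults so far: 2)
  step 2: ref 4 -> FAULT, frames=[1,2,4] (faults so far: 3)
  step 3: ref 3 -> FAULT, evict 1, frames=[3,2,4] (faults so far: 4)
  step 4: ref 4 -> HIT, frames=[3,2,4] (faults so far: 4)
  step 5: ref 4 -> HIT, frames=[3,2,4] (faults so far: 4)
  step 6: ref 4 -> HIT, frames=[3,2,4] (faults so far: 4)
  step 7: ref 2 -> HIT, frames=[3,2,4] (faults so far: 4)
  step 8: ref 1 -> FAULT, evict 3, frames=[1,2,4] (faults so far: 5)
  step 9: ref 4 -> HIT, frames=[1,2,4] (faults so far: 5)
  step 10: ref 4 -> HIT, frames=[1,2,4] (faults so far: 5)
  step 11: ref 4 -> HIT, frames=[1,2,4] (faults so far: 5)
  step 12: ref 2 -> HIT, frames=[1,2,4] (faults so far: 5)
  step 13: ref 4 -> HIT, frames=[1,2,4] (faults so far: 5)
  step 14: ref 3 -> FAULT, evict 1, frames=[3,2,4] (faults so far: 6)
  step 15: ref 3 -> HIT, frames=[3,2,4] (faults so far: 6)
  Optimal total faults: 6

Answer: 8 6 6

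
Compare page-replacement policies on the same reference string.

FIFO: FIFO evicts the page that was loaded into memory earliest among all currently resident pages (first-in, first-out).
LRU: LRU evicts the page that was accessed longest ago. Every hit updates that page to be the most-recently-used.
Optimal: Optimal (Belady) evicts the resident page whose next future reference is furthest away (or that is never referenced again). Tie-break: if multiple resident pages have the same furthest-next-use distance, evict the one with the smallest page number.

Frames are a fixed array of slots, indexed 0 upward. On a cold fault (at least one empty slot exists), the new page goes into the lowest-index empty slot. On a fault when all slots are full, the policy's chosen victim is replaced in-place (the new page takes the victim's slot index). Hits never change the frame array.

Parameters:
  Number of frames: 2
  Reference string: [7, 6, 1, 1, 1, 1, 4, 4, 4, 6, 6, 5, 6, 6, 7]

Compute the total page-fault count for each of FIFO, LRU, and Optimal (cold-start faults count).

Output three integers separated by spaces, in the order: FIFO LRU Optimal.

--- FIFO ---
  step 0: ref 7 -> FAULT, frames=[7,-] (faults so far: 1)
  step 1: ref 6 -> FAULT, frames=[7,6] (faults so far: 2)
  step 2: ref 1 -> FAULT, evict 7, frames=[1,6] (faults so far: 3)
  step 3: ref 1 -> HIT, frames=[1,6] (faults so far: 3)
  step 4: ref 1 -> HIT, frames=[1,6] (faults so far: 3)
  step 5: ref 1 -> HIT, frames=[1,6] (faults so far: 3)
  step 6: ref 4 -> FAULT, evict 6, frames=[1,4] (faults so far: 4)
  step 7: ref 4 -> HIT, frames=[1,4] (faults so far: 4)
  step 8: ref 4 -> HIT, frames=[1,4] (faults so far: 4)
  step 9: ref 6 -> FAULT, evict 1, frames=[6,4] (faults so far: 5)
  step 10: ref 6 -> HIT, frames=[6,4] (faults so far: 5)
  step 11: ref 5 -> FAULT, evict 4, frames=[6,5] (faults so far: 6)
  step 12: ref 6 -> HIT, frames=[6,5] (faults so far: 6)
  step 13: ref 6 -> HIT, frames=[6,5] (faults so far: 6)
  step 14: ref 7 -> FAULT, evict 6, frames=[7,5] (faults so far: 7)
  FIFO total faults: 7
--- LRU ---
  step 0: ref 7 -> FAULT, frames=[7,-] (faults so far: 1)
  step 1: ref 6 -> FAULT, frames=[7,6] (faults so far: 2)
  step 2: ref 1 -> FAULT, evict 7, frames=[1,6] (faults so far: 3)
  step 3: ref 1 -> HIT, frames=[1,6] (faults so far: 3)
  step 4: ref 1 -> HIT, frames=[1,6] (faults so far: 3)
  step 5: ref 1 -> HIT, frames=[1,6] (faults so far: 3)
  step 6: ref 4 -> FAULT, evict 6, frames=[1,4] (faults so far: 4)
  step 7: ref 4 -> HIT, frames=[1,4] (faults so far: 4)
  step 8: ref 4 -> HIT, frames=[1,4] (faults so far: 4)
  step 9: ref 6 -> FAULT, evict 1, frames=[6,4] (faults so far: 5)
  step 10: ref 6 -> HIT, frames=[6,4] (faults so far: 5)
  step 11: ref 5 -> FAULT, evict 4, frames=[6,5] (faults so far: 6)
  step 12: ref 6 -> HIT, frames=[6,5] (faults so far: 6)
  step 13: ref 6 -> HIT, frames=[6,5] (faults so far: 6)
  step 14: ref 7 -> FAULT, evict 5, frames=[6,7] (faults so far: 7)
  LRU total faults: 7
--- Optimal ---
  step 0: ref 7 -> FAULT, frames=[7,-] (faults so far: 1)
  step 1: ref 6 -> FAULT, frames=[7,6] (faults so far: 2)
  step 2: ref 1 -> FAULT, evict 7, frames=[1,6] (faults so far: 3)
  step 3: ref 1 -> HIT, frames=[1,6] (faults so far: 3)
  step 4: ref 1 -> HIT, frames=[1,6] (faults so far: 3)
  step 5: ref 1 -> HIT, frames=[1,6] (faults so far: 3)
  step 6: ref 4 -> FAULT, evict 1, frames=[4,6] (faults so far: 4)
  step 7: ref 4 -> HIT, frames=[4,6] (faults so far: 4)
  step 8: ref 4 -> HIT, frames=[4,6] (faults so far: 4)
  step 9: ref 6 -> HIT, frames=[4,6] (faults so far: 4)
  step 10: ref 6 -> HIT, frames=[4,6] (faults so far: 4)
  step 11: ref 5 -> FAULT, evict 4, frames=[5,6] (faults so far: 5)
  step 12: ref 6 -> HIT, frames=[5,6] (faults so far: 5)
  step 13: ref 6 -> HIT, frames=[5,6] (faults so far: 5)
  step 14: ref 7 -> FAULT, evict 5, frames=[7,6] (faults so far: 6)
  Optimal total faults: 6

Answer: 7 7 6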